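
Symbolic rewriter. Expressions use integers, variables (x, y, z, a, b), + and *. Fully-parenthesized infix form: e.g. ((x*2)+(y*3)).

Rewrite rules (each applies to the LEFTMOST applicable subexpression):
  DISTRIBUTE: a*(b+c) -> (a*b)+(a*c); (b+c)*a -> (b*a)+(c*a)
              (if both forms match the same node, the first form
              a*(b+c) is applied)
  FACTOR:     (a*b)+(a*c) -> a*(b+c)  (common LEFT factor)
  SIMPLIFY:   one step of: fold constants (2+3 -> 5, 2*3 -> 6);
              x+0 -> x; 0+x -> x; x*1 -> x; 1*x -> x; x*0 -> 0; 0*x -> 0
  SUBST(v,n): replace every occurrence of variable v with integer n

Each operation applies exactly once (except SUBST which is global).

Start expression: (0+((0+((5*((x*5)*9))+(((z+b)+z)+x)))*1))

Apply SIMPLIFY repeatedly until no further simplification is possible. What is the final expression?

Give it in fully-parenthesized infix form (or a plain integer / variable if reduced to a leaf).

Answer: ((5*((x*5)*9))+(((z+b)+z)+x))

Derivation:
Start: (0+((0+((5*((x*5)*9))+(((z+b)+z)+x)))*1))
Step 1: at root: (0+((0+((5*((x*5)*9))+(((z+b)+z)+x)))*1)) -> ((0+((5*((x*5)*9))+(((z+b)+z)+x)))*1); overall: (0+((0+((5*((x*5)*9))+(((z+b)+z)+x)))*1)) -> ((0+((5*((x*5)*9))+(((z+b)+z)+x)))*1)
Step 2: at root: ((0+((5*((x*5)*9))+(((z+b)+z)+x)))*1) -> (0+((5*((x*5)*9))+(((z+b)+z)+x))); overall: ((0+((5*((x*5)*9))+(((z+b)+z)+x)))*1) -> (0+((5*((x*5)*9))+(((z+b)+z)+x)))
Step 3: at root: (0+((5*((x*5)*9))+(((z+b)+z)+x))) -> ((5*((x*5)*9))+(((z+b)+z)+x)); overall: (0+((5*((x*5)*9))+(((z+b)+z)+x))) -> ((5*((x*5)*9))+(((z+b)+z)+x))
Fixed point: ((5*((x*5)*9))+(((z+b)+z)+x))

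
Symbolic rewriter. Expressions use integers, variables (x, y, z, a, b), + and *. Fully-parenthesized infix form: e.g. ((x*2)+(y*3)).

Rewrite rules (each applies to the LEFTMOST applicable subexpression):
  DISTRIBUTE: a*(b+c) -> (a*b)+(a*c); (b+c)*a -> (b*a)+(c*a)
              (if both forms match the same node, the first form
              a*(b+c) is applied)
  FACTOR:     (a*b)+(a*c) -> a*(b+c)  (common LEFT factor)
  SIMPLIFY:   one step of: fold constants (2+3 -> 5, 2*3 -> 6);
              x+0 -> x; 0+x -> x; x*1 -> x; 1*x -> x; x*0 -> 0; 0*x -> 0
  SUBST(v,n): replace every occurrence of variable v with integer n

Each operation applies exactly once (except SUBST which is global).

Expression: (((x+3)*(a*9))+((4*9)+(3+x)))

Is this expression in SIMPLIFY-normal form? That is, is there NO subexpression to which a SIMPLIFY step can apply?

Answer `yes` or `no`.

Expression: (((x+3)*(a*9))+((4*9)+(3+x)))
Scanning for simplifiable subexpressions (pre-order)...
  at root: (((x+3)*(a*9))+((4*9)+(3+x))) (not simplifiable)
  at L: ((x+3)*(a*9)) (not simplifiable)
  at LL: (x+3) (not simplifiable)
  at LR: (a*9) (not simplifiable)
  at R: ((4*9)+(3+x)) (not simplifiable)
  at RL: (4*9) (SIMPLIFIABLE)
  at RR: (3+x) (not simplifiable)
Found simplifiable subexpr at path RL: (4*9)
One SIMPLIFY step would give: (((x+3)*(a*9))+(36+(3+x)))
-> NOT in normal form.

Answer: no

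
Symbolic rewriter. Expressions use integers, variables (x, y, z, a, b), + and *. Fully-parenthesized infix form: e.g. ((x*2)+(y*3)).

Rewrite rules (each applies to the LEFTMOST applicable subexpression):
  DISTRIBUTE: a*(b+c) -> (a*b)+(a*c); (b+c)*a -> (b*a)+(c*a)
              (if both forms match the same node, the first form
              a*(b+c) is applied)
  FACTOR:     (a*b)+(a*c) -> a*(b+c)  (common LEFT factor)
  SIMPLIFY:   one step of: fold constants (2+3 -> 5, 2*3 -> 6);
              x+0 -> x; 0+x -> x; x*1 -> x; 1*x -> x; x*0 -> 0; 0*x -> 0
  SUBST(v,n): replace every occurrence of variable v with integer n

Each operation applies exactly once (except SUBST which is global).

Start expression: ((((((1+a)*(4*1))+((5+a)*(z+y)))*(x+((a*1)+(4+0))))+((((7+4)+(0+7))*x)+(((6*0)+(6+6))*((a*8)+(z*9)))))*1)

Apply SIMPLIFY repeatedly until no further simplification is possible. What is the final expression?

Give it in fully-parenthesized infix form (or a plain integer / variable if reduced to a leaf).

Answer: (((((1+a)*4)+((5+a)*(z+y)))*(x+(a+4)))+((18*x)+(12*((a*8)+(z*9)))))

Derivation:
Start: ((((((1+a)*(4*1))+((5+a)*(z+y)))*(x+((a*1)+(4+0))))+((((7+4)+(0+7))*x)+(((6*0)+(6+6))*((a*8)+(z*9)))))*1)
Step 1: at root: ((((((1+a)*(4*1))+((5+a)*(z+y)))*(x+((a*1)+(4+0))))+((((7+4)+(0+7))*x)+(((6*0)+(6+6))*((a*8)+(z*9)))))*1) -> (((((1+a)*(4*1))+((5+a)*(z+y)))*(x+((a*1)+(4+0))))+((((7+4)+(0+7))*x)+(((6*0)+(6+6))*((a*8)+(z*9))))); overall: ((((((1+a)*(4*1))+((5+a)*(z+y)))*(x+((a*1)+(4+0))))+((((7+4)+(0+7))*x)+(((6*0)+(6+6))*((a*8)+(z*9)))))*1) -> (((((1+a)*(4*1))+((5+a)*(z+y)))*(x+((a*1)+(4+0))))+((((7+4)+(0+7))*x)+(((6*0)+(6+6))*((a*8)+(z*9)))))
Step 2: at LLLR: (4*1) -> 4; overall: (((((1+a)*(4*1))+((5+a)*(z+y)))*(x+((a*1)+(4+0))))+((((7+4)+(0+7))*x)+(((6*0)+(6+6))*((a*8)+(z*9))))) -> (((((1+a)*4)+((5+a)*(z+y)))*(x+((a*1)+(4+0))))+((((7+4)+(0+7))*x)+(((6*0)+(6+6))*((a*8)+(z*9)))))
Step 3: at LRRL: (a*1) -> a; overall: (((((1+a)*4)+((5+a)*(z+y)))*(x+((a*1)+(4+0))))+((((7+4)+(0+7))*x)+(((6*0)+(6+6))*((a*8)+(z*9))))) -> (((((1+a)*4)+((5+a)*(z+y)))*(x+(a+(4+0))))+((((7+4)+(0+7))*x)+(((6*0)+(6+6))*((a*8)+(z*9)))))
Step 4: at LRRR: (4+0) -> 4; overall: (((((1+a)*4)+((5+a)*(z+y)))*(x+(a+(4+0))))+((((7+4)+(0+7))*x)+(((6*0)+(6+6))*((a*8)+(z*9))))) -> (((((1+a)*4)+((5+a)*(z+y)))*(x+(a+4)))+((((7+4)+(0+7))*x)+(((6*0)+(6+6))*((a*8)+(z*9)))))
Step 5: at RLLL: (7+4) -> 11; overall: (((((1+a)*4)+((5+a)*(z+y)))*(x+(a+4)))+((((7+4)+(0+7))*x)+(((6*0)+(6+6))*((a*8)+(z*9))))) -> (((((1+a)*4)+((5+a)*(z+y)))*(x+(a+4)))+(((11+(0+7))*x)+(((6*0)+(6+6))*((a*8)+(z*9)))))
Step 6: at RLLR: (0+7) -> 7; overall: (((((1+a)*4)+((5+a)*(z+y)))*(x+(a+4)))+(((11+(0+7))*x)+(((6*0)+(6+6))*((a*8)+(z*9))))) -> (((((1+a)*4)+((5+a)*(z+y)))*(x+(a+4)))+(((11+7)*x)+(((6*0)+(6+6))*((a*8)+(z*9)))))
Step 7: at RLL: (11+7) -> 18; overall: (((((1+a)*4)+((5+a)*(z+y)))*(x+(a+4)))+(((11+7)*x)+(((6*0)+(6+6))*((a*8)+(z*9))))) -> (((((1+a)*4)+((5+a)*(z+y)))*(x+(a+4)))+((18*x)+(((6*0)+(6+6))*((a*8)+(z*9)))))
Step 8: at RRLL: (6*0) -> 0; overall: (((((1+a)*4)+((5+a)*(z+y)))*(x+(a+4)))+((18*x)+(((6*0)+(6+6))*((a*8)+(z*9))))) -> (((((1+a)*4)+((5+a)*(z+y)))*(x+(a+4)))+((18*x)+((0+(6+6))*((a*8)+(z*9)))))
Step 9: at RRL: (0+(6+6)) -> (6+6); overall: (((((1+a)*4)+((5+a)*(z+y)))*(x+(a+4)))+((18*x)+((0+(6+6))*((a*8)+(z*9))))) -> (((((1+a)*4)+((5+a)*(z+y)))*(x+(a+4)))+((18*x)+((6+6)*((a*8)+(z*9)))))
Step 10: at RRL: (6+6) -> 12; overall: (((((1+a)*4)+((5+a)*(z+y)))*(x+(a+4)))+((18*x)+((6+6)*((a*8)+(z*9))))) -> (((((1+a)*4)+((5+a)*(z+y)))*(x+(a+4)))+((18*x)+(12*((a*8)+(z*9)))))
Fixed point: (((((1+a)*4)+((5+a)*(z+y)))*(x+(a+4)))+((18*x)+(12*((a*8)+(z*9)))))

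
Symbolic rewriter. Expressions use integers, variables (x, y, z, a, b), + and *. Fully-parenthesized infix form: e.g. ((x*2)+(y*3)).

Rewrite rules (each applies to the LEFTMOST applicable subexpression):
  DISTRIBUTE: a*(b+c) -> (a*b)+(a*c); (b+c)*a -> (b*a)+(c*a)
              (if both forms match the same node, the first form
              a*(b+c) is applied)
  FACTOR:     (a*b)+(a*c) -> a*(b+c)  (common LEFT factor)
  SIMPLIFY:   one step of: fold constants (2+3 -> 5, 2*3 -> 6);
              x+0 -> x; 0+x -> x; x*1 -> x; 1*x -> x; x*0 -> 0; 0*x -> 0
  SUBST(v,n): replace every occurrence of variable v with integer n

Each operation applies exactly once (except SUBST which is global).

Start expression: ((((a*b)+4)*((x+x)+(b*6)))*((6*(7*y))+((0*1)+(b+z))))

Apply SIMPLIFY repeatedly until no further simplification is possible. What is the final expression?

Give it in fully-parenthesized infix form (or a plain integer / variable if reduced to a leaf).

Answer: ((((a*b)+4)*((x+x)+(b*6)))*((6*(7*y))+(b+z)))

Derivation:
Start: ((((a*b)+4)*((x+x)+(b*6)))*((6*(7*y))+((0*1)+(b+z))))
Step 1: at RRL: (0*1) -> 0; overall: ((((a*b)+4)*((x+x)+(b*6)))*((6*(7*y))+((0*1)+(b+z)))) -> ((((a*b)+4)*((x+x)+(b*6)))*((6*(7*y))+(0+(b+z))))
Step 2: at RR: (0+(b+z)) -> (b+z); overall: ((((a*b)+4)*((x+x)+(b*6)))*((6*(7*y))+(0+(b+z)))) -> ((((a*b)+4)*((x+x)+(b*6)))*((6*(7*y))+(b+z)))
Fixed point: ((((a*b)+4)*((x+x)+(b*6)))*((6*(7*y))+(b+z)))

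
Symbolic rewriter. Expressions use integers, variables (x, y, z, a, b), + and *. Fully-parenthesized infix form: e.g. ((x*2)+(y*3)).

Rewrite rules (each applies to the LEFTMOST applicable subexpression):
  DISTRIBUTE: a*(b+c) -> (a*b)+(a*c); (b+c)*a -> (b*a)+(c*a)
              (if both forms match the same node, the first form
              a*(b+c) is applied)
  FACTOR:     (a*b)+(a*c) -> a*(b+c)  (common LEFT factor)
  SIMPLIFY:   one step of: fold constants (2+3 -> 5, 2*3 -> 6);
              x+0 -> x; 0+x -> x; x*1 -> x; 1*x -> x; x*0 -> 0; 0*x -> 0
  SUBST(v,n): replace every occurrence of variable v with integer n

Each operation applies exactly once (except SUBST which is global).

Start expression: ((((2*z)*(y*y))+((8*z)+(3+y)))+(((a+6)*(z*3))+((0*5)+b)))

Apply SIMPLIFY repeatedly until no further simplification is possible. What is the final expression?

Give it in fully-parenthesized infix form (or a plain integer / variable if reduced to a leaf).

Answer: ((((2*z)*(y*y))+((8*z)+(3+y)))+(((a+6)*(z*3))+b))

Derivation:
Start: ((((2*z)*(y*y))+((8*z)+(3+y)))+(((a+6)*(z*3))+((0*5)+b)))
Step 1: at RRL: (0*5) -> 0; overall: ((((2*z)*(y*y))+((8*z)+(3+y)))+(((a+6)*(z*3))+((0*5)+b))) -> ((((2*z)*(y*y))+((8*z)+(3+y)))+(((a+6)*(z*3))+(0+b)))
Step 2: at RR: (0+b) -> b; overall: ((((2*z)*(y*y))+((8*z)+(3+y)))+(((a+6)*(z*3))+(0+b))) -> ((((2*z)*(y*y))+((8*z)+(3+y)))+(((a+6)*(z*3))+b))
Fixed point: ((((2*z)*(y*y))+((8*z)+(3+y)))+(((a+6)*(z*3))+b))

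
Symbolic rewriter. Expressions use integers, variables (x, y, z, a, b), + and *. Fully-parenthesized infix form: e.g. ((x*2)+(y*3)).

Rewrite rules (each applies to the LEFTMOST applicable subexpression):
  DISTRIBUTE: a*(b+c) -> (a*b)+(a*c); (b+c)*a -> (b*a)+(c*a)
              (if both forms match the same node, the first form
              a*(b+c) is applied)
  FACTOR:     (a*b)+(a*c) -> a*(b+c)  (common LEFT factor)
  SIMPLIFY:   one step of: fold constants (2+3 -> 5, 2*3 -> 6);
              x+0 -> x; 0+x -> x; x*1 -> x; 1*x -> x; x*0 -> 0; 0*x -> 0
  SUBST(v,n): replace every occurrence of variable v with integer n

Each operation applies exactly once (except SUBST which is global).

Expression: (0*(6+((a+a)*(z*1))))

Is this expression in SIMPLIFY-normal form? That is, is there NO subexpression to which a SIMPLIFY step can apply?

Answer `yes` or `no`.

Expression: (0*(6+((a+a)*(z*1))))
Scanning for simplifiable subexpressions (pre-order)...
  at root: (0*(6+((a+a)*(z*1)))) (SIMPLIFIABLE)
  at R: (6+((a+a)*(z*1))) (not simplifiable)
  at RR: ((a+a)*(z*1)) (not simplifiable)
  at RRL: (a+a) (not simplifiable)
  at RRR: (z*1) (SIMPLIFIABLE)
Found simplifiable subexpr at path root: (0*(6+((a+a)*(z*1))))
One SIMPLIFY step would give: 0
-> NOT in normal form.

Answer: no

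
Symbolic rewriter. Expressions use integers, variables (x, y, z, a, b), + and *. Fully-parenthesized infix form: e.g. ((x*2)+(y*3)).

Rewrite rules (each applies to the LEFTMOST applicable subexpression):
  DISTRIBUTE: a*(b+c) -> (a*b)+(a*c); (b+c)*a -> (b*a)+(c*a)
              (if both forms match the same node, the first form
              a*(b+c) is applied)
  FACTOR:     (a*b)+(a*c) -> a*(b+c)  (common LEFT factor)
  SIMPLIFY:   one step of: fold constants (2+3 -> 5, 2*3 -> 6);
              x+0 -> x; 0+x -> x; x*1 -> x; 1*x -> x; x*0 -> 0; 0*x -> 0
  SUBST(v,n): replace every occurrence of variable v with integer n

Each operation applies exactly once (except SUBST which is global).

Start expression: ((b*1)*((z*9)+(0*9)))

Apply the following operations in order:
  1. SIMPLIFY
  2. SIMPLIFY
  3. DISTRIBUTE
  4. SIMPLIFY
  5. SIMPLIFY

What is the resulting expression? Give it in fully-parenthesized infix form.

Start: ((b*1)*((z*9)+(0*9)))
Apply SIMPLIFY at L (target: (b*1)): ((b*1)*((z*9)+(0*9))) -> (b*((z*9)+(0*9)))
Apply SIMPLIFY at RR (target: (0*9)): (b*((z*9)+(0*9))) -> (b*((z*9)+0))
Apply DISTRIBUTE at root (target: (b*((z*9)+0))): (b*((z*9)+0)) -> ((b*(z*9))+(b*0))
Apply SIMPLIFY at R (target: (b*0)): ((b*(z*9))+(b*0)) -> ((b*(z*9))+0)
Apply SIMPLIFY at root (target: ((b*(z*9))+0)): ((b*(z*9))+0) -> (b*(z*9))

Answer: (b*(z*9))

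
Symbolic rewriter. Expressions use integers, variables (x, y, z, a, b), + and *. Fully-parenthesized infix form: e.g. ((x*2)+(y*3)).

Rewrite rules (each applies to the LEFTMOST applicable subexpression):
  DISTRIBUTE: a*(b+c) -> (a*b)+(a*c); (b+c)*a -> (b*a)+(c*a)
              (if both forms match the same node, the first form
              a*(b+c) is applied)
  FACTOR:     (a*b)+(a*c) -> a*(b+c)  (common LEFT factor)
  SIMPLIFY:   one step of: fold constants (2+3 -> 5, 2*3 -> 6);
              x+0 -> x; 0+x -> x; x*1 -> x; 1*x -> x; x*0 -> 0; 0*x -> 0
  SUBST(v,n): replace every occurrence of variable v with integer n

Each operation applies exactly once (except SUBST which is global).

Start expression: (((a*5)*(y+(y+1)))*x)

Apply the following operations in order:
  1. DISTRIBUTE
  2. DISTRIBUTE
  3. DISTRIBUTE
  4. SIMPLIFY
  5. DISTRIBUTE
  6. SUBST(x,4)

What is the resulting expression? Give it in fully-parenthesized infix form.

Start: (((a*5)*(y+(y+1)))*x)
Apply DISTRIBUTE at L (target: ((a*5)*(y+(y+1)))): (((a*5)*(y+(y+1)))*x) -> ((((a*5)*y)+((a*5)*(y+1)))*x)
Apply DISTRIBUTE at root (target: ((((a*5)*y)+((a*5)*(y+1)))*x)): ((((a*5)*y)+((a*5)*(y+1)))*x) -> ((((a*5)*y)*x)+(((a*5)*(y+1))*x))
Apply DISTRIBUTE at RL (target: ((a*5)*(y+1))): ((((a*5)*y)*x)+(((a*5)*(y+1))*x)) -> ((((a*5)*y)*x)+((((a*5)*y)+((a*5)*1))*x))
Apply SIMPLIFY at RLR (target: ((a*5)*1)): ((((a*5)*y)*x)+((((a*5)*y)+((a*5)*1))*x)) -> ((((a*5)*y)*x)+((((a*5)*y)+(a*5))*x))
Apply DISTRIBUTE at R (target: ((((a*5)*y)+(a*5))*x)): ((((a*5)*y)*x)+((((a*5)*y)+(a*5))*x)) -> ((((a*5)*y)*x)+((((a*5)*y)*x)+((a*5)*x)))
Apply SUBST(x,4): ((((a*5)*y)*x)+((((a*5)*y)*x)+((a*5)*x))) -> ((((a*5)*y)*4)+((((a*5)*y)*4)+((a*5)*4)))

Answer: ((((a*5)*y)*4)+((((a*5)*y)*4)+((a*5)*4)))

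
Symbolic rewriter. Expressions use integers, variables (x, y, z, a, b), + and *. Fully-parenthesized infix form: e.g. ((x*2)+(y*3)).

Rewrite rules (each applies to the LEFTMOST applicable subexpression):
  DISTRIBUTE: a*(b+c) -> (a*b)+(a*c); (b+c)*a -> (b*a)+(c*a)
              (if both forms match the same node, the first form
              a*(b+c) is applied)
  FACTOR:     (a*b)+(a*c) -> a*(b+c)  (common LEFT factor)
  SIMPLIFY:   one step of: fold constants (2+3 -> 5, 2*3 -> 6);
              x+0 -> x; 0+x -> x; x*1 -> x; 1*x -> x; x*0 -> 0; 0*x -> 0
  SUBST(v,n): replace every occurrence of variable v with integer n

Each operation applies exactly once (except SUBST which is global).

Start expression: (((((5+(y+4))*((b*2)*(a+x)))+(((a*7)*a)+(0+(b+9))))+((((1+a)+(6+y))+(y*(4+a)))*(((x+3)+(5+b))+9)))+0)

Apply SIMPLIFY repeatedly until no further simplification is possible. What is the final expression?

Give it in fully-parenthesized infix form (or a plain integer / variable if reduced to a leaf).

Start: (((((5+(y+4))*((b*2)*(a+x)))+(((a*7)*a)+(0+(b+9))))+((((1+a)+(6+y))+(y*(4+a)))*(((x+3)+(5+b))+9)))+0)
Step 1: at root: (((((5+(y+4))*((b*2)*(a+x)))+(((a*7)*a)+(0+(b+9))))+((((1+a)+(6+y))+(y*(4+a)))*(((x+3)+(5+b))+9)))+0) -> ((((5+(y+4))*((b*2)*(a+x)))+(((a*7)*a)+(0+(b+9))))+((((1+a)+(6+y))+(y*(4+a)))*(((x+3)+(5+b))+9))); overall: (((((5+(y+4))*((b*2)*(a+x)))+(((a*7)*a)+(0+(b+9))))+((((1+a)+(6+y))+(y*(4+a)))*(((x+3)+(5+b))+9)))+0) -> ((((5+(y+4))*((b*2)*(a+x)))+(((a*7)*a)+(0+(b+9))))+((((1+a)+(6+y))+(y*(4+a)))*(((x+3)+(5+b))+9)))
Step 2: at LRR: (0+(b+9)) -> (b+9); overall: ((((5+(y+4))*((b*2)*(a+x)))+(((a*7)*a)+(0+(b+9))))+((((1+a)+(6+y))+(y*(4+a)))*(((x+3)+(5+b))+9))) -> ((((5+(y+4))*((b*2)*(a+x)))+(((a*7)*a)+(b+9)))+((((1+a)+(6+y))+(y*(4+a)))*(((x+3)+(5+b))+9)))
Fixed point: ((((5+(y+4))*((b*2)*(a+x)))+(((a*7)*a)+(b+9)))+((((1+a)+(6+y))+(y*(4+a)))*(((x+3)+(5+b))+9)))

Answer: ((((5+(y+4))*((b*2)*(a+x)))+(((a*7)*a)+(b+9)))+((((1+a)+(6+y))+(y*(4+a)))*(((x+3)+(5+b))+9)))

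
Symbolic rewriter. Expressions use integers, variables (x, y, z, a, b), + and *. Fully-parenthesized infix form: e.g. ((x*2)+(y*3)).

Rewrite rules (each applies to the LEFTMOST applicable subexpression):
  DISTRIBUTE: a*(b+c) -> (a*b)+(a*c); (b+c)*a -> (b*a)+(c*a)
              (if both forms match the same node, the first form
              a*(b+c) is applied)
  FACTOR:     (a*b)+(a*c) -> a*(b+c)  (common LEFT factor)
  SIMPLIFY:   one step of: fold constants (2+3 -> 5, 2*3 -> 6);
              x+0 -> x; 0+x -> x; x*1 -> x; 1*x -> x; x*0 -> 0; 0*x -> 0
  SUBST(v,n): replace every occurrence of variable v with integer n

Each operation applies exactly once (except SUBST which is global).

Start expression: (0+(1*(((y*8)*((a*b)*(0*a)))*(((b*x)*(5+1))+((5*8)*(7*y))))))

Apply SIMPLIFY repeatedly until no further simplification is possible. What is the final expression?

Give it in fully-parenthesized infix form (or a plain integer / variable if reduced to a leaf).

Answer: 0

Derivation:
Start: (0+(1*(((y*8)*((a*b)*(0*a)))*(((b*x)*(5+1))+((5*8)*(7*y))))))
Step 1: at root: (0+(1*(((y*8)*((a*b)*(0*a)))*(((b*x)*(5+1))+((5*8)*(7*y)))))) -> (1*(((y*8)*((a*b)*(0*a)))*(((b*x)*(5+1))+((5*8)*(7*y))))); overall: (0+(1*(((y*8)*((a*b)*(0*a)))*(((b*x)*(5+1))+((5*8)*(7*y)))))) -> (1*(((y*8)*((a*b)*(0*a)))*(((b*x)*(5+1))+((5*8)*(7*y)))))
Step 2: at root: (1*(((y*8)*((a*b)*(0*a)))*(((b*x)*(5+1))+((5*8)*(7*y))))) -> (((y*8)*((a*b)*(0*a)))*(((b*x)*(5+1))+((5*8)*(7*y)))); overall: (1*(((y*8)*((a*b)*(0*a)))*(((b*x)*(5+1))+((5*8)*(7*y))))) -> (((y*8)*((a*b)*(0*a)))*(((b*x)*(5+1))+((5*8)*(7*y))))
Step 3: at LRR: (0*a) -> 0; overall: (((y*8)*((a*b)*(0*a)))*(((b*x)*(5+1))+((5*8)*(7*y)))) -> (((y*8)*((a*b)*0))*(((b*x)*(5+1))+((5*8)*(7*y))))
Step 4: at LR: ((a*b)*0) -> 0; overall: (((y*8)*((a*b)*0))*(((b*x)*(5+1))+((5*8)*(7*y)))) -> (((y*8)*0)*(((b*x)*(5+1))+((5*8)*(7*y))))
Step 5: at L: ((y*8)*0) -> 0; overall: (((y*8)*0)*(((b*x)*(5+1))+((5*8)*(7*y)))) -> (0*(((b*x)*(5+1))+((5*8)*(7*y))))
Step 6: at root: (0*(((b*x)*(5+1))+((5*8)*(7*y)))) -> 0; overall: (0*(((b*x)*(5+1))+((5*8)*(7*y)))) -> 0
Fixed point: 0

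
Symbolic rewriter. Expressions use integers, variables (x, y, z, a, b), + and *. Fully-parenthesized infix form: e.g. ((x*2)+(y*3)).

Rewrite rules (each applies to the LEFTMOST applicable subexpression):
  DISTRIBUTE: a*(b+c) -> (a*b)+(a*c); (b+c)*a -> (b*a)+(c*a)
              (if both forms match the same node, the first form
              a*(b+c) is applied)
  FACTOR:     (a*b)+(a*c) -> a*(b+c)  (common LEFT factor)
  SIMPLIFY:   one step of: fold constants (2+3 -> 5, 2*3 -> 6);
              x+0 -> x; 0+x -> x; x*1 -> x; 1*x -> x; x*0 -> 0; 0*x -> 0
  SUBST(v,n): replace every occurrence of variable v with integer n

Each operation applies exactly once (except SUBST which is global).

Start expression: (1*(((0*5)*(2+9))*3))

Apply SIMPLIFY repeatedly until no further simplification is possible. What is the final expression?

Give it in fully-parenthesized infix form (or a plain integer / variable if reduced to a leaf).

Start: (1*(((0*5)*(2+9))*3))
Step 1: at root: (1*(((0*5)*(2+9))*3)) -> (((0*5)*(2+9))*3); overall: (1*(((0*5)*(2+9))*3)) -> (((0*5)*(2+9))*3)
Step 2: at LL: (0*5) -> 0; overall: (((0*5)*(2+9))*3) -> ((0*(2+9))*3)
Step 3: at L: (0*(2+9)) -> 0; overall: ((0*(2+9))*3) -> (0*3)
Step 4: at root: (0*3) -> 0; overall: (0*3) -> 0
Fixed point: 0

Answer: 0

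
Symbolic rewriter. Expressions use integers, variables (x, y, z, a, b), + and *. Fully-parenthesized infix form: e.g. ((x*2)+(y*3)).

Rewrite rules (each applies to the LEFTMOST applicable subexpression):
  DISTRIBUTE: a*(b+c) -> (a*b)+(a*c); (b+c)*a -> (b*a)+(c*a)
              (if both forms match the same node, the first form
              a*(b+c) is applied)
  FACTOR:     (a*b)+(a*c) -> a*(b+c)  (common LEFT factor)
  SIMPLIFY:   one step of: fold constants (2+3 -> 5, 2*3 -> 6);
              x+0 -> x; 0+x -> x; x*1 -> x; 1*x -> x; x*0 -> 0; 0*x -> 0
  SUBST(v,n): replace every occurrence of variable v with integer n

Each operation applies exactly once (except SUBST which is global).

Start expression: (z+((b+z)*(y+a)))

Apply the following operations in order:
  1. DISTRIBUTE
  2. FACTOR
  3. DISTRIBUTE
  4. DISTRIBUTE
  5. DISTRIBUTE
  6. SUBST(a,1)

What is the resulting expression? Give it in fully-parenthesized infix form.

Answer: (z+(((b*y)+(z*y))+((b*1)+(z*1))))

Derivation:
Start: (z+((b+z)*(y+a)))
Apply DISTRIBUTE at R (target: ((b+z)*(y+a))): (z+((b+z)*(y+a))) -> (z+(((b+z)*y)+((b+z)*a)))
Apply FACTOR at R (target: (((b+z)*y)+((b+z)*a))): (z+(((b+z)*y)+((b+z)*a))) -> (z+((b+z)*(y+a)))
Apply DISTRIBUTE at R (target: ((b+z)*(y+a))): (z+((b+z)*(y+a))) -> (z+(((b+z)*y)+((b+z)*a)))
Apply DISTRIBUTE at RL (target: ((b+z)*y)): (z+(((b+z)*y)+((b+z)*a))) -> (z+(((b*y)+(z*y))+((b+z)*a)))
Apply DISTRIBUTE at RR (target: ((b+z)*a)): (z+(((b*y)+(z*y))+((b+z)*a))) -> (z+(((b*y)+(z*y))+((b*a)+(z*a))))
Apply SUBST(a,1): (z+(((b*y)+(z*y))+((b*a)+(z*a)))) -> (z+(((b*y)+(z*y))+((b*1)+(z*1))))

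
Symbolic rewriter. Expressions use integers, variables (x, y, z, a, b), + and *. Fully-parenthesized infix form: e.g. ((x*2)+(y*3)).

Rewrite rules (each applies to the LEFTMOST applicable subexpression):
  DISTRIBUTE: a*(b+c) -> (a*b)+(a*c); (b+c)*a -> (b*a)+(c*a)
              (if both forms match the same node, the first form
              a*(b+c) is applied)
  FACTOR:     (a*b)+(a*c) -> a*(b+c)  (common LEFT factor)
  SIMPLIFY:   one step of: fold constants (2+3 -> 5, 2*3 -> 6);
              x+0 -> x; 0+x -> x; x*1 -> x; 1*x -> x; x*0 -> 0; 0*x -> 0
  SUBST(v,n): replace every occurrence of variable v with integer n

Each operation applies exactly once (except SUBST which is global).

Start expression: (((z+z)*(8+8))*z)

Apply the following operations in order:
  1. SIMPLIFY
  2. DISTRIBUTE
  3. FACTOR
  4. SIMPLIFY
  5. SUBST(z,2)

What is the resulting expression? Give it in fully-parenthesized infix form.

Start: (((z+z)*(8+8))*z)
Apply SIMPLIFY at LR (target: (8+8)): (((z+z)*(8+8))*z) -> (((z+z)*16)*z)
Apply DISTRIBUTE at L (target: ((z+z)*16)): (((z+z)*16)*z) -> (((z*16)+(z*16))*z)
Apply FACTOR at L (target: ((z*16)+(z*16))): (((z*16)+(z*16))*z) -> ((z*(16+16))*z)
Apply SIMPLIFY at LR (target: (16+16)): ((z*(16+16))*z) -> ((z*32)*z)
Apply SUBST(z,2): ((z*32)*z) -> ((2*32)*2)

Answer: ((2*32)*2)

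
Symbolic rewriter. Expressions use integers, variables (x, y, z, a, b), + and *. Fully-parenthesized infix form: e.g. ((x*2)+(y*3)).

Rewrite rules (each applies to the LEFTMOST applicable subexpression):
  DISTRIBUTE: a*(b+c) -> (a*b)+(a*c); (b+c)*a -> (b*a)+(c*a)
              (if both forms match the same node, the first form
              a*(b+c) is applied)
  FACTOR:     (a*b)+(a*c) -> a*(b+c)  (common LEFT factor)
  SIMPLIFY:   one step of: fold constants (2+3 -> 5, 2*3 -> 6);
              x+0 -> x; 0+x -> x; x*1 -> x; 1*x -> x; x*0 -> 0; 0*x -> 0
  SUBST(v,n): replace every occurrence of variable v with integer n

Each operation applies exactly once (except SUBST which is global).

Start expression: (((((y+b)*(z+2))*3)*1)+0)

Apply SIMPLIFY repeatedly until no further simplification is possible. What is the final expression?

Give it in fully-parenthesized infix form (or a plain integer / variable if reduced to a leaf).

Answer: (((y+b)*(z+2))*3)

Derivation:
Start: (((((y+b)*(z+2))*3)*1)+0)
Step 1: at root: (((((y+b)*(z+2))*3)*1)+0) -> ((((y+b)*(z+2))*3)*1); overall: (((((y+b)*(z+2))*3)*1)+0) -> ((((y+b)*(z+2))*3)*1)
Step 2: at root: ((((y+b)*(z+2))*3)*1) -> (((y+b)*(z+2))*3); overall: ((((y+b)*(z+2))*3)*1) -> (((y+b)*(z+2))*3)
Fixed point: (((y+b)*(z+2))*3)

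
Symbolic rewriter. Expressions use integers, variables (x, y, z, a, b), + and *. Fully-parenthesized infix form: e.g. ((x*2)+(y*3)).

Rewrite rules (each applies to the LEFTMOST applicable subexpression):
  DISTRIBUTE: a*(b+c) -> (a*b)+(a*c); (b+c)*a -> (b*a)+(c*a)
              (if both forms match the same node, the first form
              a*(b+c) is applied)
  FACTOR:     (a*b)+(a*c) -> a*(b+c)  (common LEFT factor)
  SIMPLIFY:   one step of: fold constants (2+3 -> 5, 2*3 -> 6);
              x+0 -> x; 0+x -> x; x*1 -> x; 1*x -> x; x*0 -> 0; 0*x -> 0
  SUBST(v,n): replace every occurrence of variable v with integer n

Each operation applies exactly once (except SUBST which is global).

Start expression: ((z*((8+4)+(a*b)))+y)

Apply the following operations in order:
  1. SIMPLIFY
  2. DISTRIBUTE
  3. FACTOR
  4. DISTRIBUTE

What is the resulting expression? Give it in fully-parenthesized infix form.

Answer: (((z*12)+(z*(a*b)))+y)

Derivation:
Start: ((z*((8+4)+(a*b)))+y)
Apply SIMPLIFY at LRL (target: (8+4)): ((z*((8+4)+(a*b)))+y) -> ((z*(12+(a*b)))+y)
Apply DISTRIBUTE at L (target: (z*(12+(a*b)))): ((z*(12+(a*b)))+y) -> (((z*12)+(z*(a*b)))+y)
Apply FACTOR at L (target: ((z*12)+(z*(a*b)))): (((z*12)+(z*(a*b)))+y) -> ((z*(12+(a*b)))+y)
Apply DISTRIBUTE at L (target: (z*(12+(a*b)))): ((z*(12+(a*b)))+y) -> (((z*12)+(z*(a*b)))+y)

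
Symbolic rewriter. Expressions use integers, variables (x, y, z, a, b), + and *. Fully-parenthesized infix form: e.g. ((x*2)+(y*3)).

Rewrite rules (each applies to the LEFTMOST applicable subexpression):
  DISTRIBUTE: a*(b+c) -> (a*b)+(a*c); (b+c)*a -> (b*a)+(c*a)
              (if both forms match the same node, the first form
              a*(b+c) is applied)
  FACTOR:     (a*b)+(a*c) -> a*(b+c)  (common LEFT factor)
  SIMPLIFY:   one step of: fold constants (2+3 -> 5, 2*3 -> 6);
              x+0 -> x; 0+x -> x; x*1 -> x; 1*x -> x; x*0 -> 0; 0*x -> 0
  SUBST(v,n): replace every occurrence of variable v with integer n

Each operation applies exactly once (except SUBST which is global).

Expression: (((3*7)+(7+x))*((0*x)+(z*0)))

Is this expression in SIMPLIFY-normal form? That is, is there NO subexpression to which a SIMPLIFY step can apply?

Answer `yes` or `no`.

Answer: no

Derivation:
Expression: (((3*7)+(7+x))*((0*x)+(z*0)))
Scanning for simplifiable subexpressions (pre-order)...
  at root: (((3*7)+(7+x))*((0*x)+(z*0))) (not simplifiable)
  at L: ((3*7)+(7+x)) (not simplifiable)
  at LL: (3*7) (SIMPLIFIABLE)
  at LR: (7+x) (not simplifiable)
  at R: ((0*x)+(z*0)) (not simplifiable)
  at RL: (0*x) (SIMPLIFIABLE)
  at RR: (z*0) (SIMPLIFIABLE)
Found simplifiable subexpr at path LL: (3*7)
One SIMPLIFY step would give: ((21+(7+x))*((0*x)+(z*0)))
-> NOT in normal form.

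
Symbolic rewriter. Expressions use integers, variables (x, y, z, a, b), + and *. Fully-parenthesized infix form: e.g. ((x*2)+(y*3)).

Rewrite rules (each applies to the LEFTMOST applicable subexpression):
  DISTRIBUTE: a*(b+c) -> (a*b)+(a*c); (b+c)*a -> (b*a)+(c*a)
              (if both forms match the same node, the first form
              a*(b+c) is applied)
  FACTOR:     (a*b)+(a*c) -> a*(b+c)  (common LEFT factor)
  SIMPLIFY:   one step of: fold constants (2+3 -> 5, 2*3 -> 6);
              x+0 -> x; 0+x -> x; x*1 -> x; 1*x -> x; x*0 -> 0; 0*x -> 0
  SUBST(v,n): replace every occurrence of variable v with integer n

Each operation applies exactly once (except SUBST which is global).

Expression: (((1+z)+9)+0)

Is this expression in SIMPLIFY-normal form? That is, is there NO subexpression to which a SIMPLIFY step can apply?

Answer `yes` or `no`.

Answer: no

Derivation:
Expression: (((1+z)+9)+0)
Scanning for simplifiable subexpressions (pre-order)...
  at root: (((1+z)+9)+0) (SIMPLIFIABLE)
  at L: ((1+z)+9) (not simplifiable)
  at LL: (1+z) (not simplifiable)
Found simplifiable subexpr at path root: (((1+z)+9)+0)
One SIMPLIFY step would give: ((1+z)+9)
-> NOT in normal form.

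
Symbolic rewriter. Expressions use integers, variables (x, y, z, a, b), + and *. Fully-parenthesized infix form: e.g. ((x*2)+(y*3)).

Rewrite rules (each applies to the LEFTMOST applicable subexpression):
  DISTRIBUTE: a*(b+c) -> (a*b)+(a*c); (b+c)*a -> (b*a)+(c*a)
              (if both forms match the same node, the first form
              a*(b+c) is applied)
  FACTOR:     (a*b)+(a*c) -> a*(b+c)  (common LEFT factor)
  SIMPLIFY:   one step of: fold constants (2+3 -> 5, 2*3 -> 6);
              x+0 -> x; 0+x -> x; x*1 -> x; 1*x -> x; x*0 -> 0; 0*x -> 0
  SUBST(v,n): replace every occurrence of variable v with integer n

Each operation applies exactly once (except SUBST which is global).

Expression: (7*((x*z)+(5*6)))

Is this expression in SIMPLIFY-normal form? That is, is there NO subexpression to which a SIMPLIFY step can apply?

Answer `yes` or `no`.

Answer: no

Derivation:
Expression: (7*((x*z)+(5*6)))
Scanning for simplifiable subexpressions (pre-order)...
  at root: (7*((x*z)+(5*6))) (not simplifiable)
  at R: ((x*z)+(5*6)) (not simplifiable)
  at RL: (x*z) (not simplifiable)
  at RR: (5*6) (SIMPLIFIABLE)
Found simplifiable subexpr at path RR: (5*6)
One SIMPLIFY step would give: (7*((x*z)+30))
-> NOT in normal form.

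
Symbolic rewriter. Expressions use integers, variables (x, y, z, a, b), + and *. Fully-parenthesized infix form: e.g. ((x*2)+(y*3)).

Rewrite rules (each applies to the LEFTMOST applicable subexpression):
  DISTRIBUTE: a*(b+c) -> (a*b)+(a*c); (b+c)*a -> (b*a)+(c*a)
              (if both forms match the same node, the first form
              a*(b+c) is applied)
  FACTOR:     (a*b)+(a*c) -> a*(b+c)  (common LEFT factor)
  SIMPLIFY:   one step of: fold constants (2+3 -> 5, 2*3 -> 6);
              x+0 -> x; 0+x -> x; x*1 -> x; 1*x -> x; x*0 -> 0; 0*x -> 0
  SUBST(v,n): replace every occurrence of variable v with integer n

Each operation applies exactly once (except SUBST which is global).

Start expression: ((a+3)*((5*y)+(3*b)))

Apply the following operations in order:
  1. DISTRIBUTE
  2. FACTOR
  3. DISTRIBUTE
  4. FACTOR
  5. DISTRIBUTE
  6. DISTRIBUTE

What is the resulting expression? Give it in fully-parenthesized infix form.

Start: ((a+3)*((5*y)+(3*b)))
Apply DISTRIBUTE at root (target: ((a+3)*((5*y)+(3*b)))): ((a+3)*((5*y)+(3*b))) -> (((a+3)*(5*y))+((a+3)*(3*b)))
Apply FACTOR at root (target: (((a+3)*(5*y))+((a+3)*(3*b)))): (((a+3)*(5*y))+((a+3)*(3*b))) -> ((a+3)*((5*y)+(3*b)))
Apply DISTRIBUTE at root (target: ((a+3)*((5*y)+(3*b)))): ((a+3)*((5*y)+(3*b))) -> (((a+3)*(5*y))+((a+3)*(3*b)))
Apply FACTOR at root (target: (((a+3)*(5*y))+((a+3)*(3*b)))): (((a+3)*(5*y))+((a+3)*(3*b))) -> ((a+3)*((5*y)+(3*b)))
Apply DISTRIBUTE at root (target: ((a+3)*((5*y)+(3*b)))): ((a+3)*((5*y)+(3*b))) -> (((a+3)*(5*y))+((a+3)*(3*b)))
Apply DISTRIBUTE at L (target: ((a+3)*(5*y))): (((a+3)*(5*y))+((a+3)*(3*b))) -> (((a*(5*y))+(3*(5*y)))+((a+3)*(3*b)))

Answer: (((a*(5*y))+(3*(5*y)))+((a+3)*(3*b)))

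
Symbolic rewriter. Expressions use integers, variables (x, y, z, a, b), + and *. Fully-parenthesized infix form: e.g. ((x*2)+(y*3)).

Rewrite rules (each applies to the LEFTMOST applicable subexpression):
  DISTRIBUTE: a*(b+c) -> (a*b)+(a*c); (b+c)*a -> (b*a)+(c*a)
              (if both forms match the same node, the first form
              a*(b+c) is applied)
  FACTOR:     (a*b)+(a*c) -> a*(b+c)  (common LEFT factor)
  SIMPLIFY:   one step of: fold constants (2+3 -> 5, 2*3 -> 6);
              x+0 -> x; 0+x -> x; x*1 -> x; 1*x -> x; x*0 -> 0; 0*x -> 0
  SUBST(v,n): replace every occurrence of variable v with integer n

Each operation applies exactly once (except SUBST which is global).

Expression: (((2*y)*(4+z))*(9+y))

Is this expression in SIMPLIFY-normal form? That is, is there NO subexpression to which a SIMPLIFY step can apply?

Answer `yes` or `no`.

Expression: (((2*y)*(4+z))*(9+y))
Scanning for simplifiable subexpressions (pre-order)...
  at root: (((2*y)*(4+z))*(9+y)) (not simplifiable)
  at L: ((2*y)*(4+z)) (not simplifiable)
  at LL: (2*y) (not simplifiable)
  at LR: (4+z) (not simplifiable)
  at R: (9+y) (not simplifiable)
Result: no simplifiable subexpression found -> normal form.

Answer: yes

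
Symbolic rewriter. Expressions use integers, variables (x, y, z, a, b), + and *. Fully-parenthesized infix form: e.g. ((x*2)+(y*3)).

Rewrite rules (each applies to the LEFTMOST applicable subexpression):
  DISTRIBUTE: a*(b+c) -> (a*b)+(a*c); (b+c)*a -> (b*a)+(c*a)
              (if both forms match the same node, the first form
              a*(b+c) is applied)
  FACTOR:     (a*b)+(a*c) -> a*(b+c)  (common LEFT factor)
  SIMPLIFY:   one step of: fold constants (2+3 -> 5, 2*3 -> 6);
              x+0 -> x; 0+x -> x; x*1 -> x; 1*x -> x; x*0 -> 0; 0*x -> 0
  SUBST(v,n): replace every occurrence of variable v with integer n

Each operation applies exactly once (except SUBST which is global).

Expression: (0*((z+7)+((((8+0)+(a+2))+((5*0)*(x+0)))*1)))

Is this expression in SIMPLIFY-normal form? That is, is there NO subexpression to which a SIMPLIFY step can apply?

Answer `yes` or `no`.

Expression: (0*((z+7)+((((8+0)+(a+2))+((5*0)*(x+0)))*1)))
Scanning for simplifiable subexpressions (pre-order)...
  at root: (0*((z+7)+((((8+0)+(a+2))+((5*0)*(x+0)))*1))) (SIMPLIFIABLE)
  at R: ((z+7)+((((8+0)+(a+2))+((5*0)*(x+0)))*1)) (not simplifiable)
  at RL: (z+7) (not simplifiable)
  at RR: ((((8+0)+(a+2))+((5*0)*(x+0)))*1) (SIMPLIFIABLE)
  at RRL: (((8+0)+(a+2))+((5*0)*(x+0))) (not simplifiable)
  at RRLL: ((8+0)+(a+2)) (not simplifiable)
  at RRLLL: (8+0) (SIMPLIFIABLE)
  at RRLLR: (a+2) (not simplifiable)
  at RRLR: ((5*0)*(x+0)) (not simplifiable)
  at RRLRL: (5*0) (SIMPLIFIABLE)
  at RRLRR: (x+0) (SIMPLIFIABLE)
Found simplifiable subexpr at path root: (0*((z+7)+((((8+0)+(a+2))+((5*0)*(x+0)))*1)))
One SIMPLIFY step would give: 0
-> NOT in normal form.

Answer: no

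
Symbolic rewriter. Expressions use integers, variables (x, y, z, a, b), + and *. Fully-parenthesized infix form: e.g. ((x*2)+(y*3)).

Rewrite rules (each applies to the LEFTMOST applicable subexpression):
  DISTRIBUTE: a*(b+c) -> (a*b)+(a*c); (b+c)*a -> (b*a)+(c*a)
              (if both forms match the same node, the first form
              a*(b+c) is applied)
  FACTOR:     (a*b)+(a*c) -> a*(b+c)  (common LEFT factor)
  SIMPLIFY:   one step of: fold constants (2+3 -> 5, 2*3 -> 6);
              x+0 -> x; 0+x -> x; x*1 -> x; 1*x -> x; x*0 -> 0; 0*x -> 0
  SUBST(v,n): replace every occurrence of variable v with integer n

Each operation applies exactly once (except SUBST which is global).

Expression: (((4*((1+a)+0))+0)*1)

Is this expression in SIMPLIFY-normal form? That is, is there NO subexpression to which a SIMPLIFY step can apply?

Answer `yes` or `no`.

Answer: no

Derivation:
Expression: (((4*((1+a)+0))+0)*1)
Scanning for simplifiable subexpressions (pre-order)...
  at root: (((4*((1+a)+0))+0)*1) (SIMPLIFIABLE)
  at L: ((4*((1+a)+0))+0) (SIMPLIFIABLE)
  at LL: (4*((1+a)+0)) (not simplifiable)
  at LLR: ((1+a)+0) (SIMPLIFIABLE)
  at LLRL: (1+a) (not simplifiable)
Found simplifiable subexpr at path root: (((4*((1+a)+0))+0)*1)
One SIMPLIFY step would give: ((4*((1+a)+0))+0)
-> NOT in normal form.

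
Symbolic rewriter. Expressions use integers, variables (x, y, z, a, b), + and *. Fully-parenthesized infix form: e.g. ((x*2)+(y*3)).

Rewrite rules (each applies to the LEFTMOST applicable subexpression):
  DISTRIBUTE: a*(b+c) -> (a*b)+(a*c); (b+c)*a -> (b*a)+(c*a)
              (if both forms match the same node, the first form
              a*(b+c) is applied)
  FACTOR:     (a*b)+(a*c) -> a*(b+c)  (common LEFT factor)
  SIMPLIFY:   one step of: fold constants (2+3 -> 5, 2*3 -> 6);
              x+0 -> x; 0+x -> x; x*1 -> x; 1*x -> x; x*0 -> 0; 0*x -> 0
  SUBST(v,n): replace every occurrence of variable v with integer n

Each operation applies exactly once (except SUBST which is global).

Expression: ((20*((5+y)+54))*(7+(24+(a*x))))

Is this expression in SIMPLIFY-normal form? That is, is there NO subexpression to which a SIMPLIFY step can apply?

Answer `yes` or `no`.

Expression: ((20*((5+y)+54))*(7+(24+(a*x))))
Scanning for simplifiable subexpressions (pre-order)...
  at root: ((20*((5+y)+54))*(7+(24+(a*x)))) (not simplifiable)
  at L: (20*((5+y)+54)) (not simplifiable)
  at LR: ((5+y)+54) (not simplifiable)
  at LRL: (5+y) (not simplifiable)
  at R: (7+(24+(a*x))) (not simplifiable)
  at RR: (24+(a*x)) (not simplifiable)
  at RRR: (a*x) (not simplifiable)
Result: no simplifiable subexpression found -> normal form.

Answer: yes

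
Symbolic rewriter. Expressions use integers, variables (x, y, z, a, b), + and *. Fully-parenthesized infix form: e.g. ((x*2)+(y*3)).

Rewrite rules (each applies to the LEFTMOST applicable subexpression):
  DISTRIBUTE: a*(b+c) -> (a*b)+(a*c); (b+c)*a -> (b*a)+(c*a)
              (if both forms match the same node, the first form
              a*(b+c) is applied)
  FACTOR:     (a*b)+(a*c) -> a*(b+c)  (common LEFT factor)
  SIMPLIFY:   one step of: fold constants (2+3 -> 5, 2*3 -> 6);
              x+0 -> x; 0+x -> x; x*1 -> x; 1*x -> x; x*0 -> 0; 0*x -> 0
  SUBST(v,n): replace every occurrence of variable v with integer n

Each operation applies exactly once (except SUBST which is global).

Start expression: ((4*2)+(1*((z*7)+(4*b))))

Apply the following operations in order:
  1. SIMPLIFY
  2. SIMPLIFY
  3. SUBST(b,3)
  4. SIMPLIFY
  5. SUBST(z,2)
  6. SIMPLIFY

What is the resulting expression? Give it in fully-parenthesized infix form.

Answer: (8+(14+12))

Derivation:
Start: ((4*2)+(1*((z*7)+(4*b))))
Apply SIMPLIFY at L (target: (4*2)): ((4*2)+(1*((z*7)+(4*b)))) -> (8+(1*((z*7)+(4*b))))
Apply SIMPLIFY at R (target: (1*((z*7)+(4*b)))): (8+(1*((z*7)+(4*b)))) -> (8+((z*7)+(4*b)))
Apply SUBST(b,3): (8+((z*7)+(4*b))) -> (8+((z*7)+(4*3)))
Apply SIMPLIFY at RR (target: (4*3)): (8+((z*7)+(4*3))) -> (8+((z*7)+12))
Apply SUBST(z,2): (8+((z*7)+12)) -> (8+((2*7)+12))
Apply SIMPLIFY at RL (target: (2*7)): (8+((2*7)+12)) -> (8+(14+12))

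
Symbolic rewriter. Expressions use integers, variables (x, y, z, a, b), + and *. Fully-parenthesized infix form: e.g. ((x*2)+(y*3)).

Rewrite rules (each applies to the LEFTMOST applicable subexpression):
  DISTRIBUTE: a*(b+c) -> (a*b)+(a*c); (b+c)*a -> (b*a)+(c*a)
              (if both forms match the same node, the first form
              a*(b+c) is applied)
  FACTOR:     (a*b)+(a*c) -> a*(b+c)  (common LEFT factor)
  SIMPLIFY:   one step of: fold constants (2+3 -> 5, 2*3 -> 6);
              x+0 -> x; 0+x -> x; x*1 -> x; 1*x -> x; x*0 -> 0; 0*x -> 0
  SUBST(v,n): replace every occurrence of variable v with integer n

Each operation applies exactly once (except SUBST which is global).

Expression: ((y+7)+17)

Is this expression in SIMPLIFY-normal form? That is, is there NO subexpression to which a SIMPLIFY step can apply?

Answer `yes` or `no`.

Answer: yes

Derivation:
Expression: ((y+7)+17)
Scanning for simplifiable subexpressions (pre-order)...
  at root: ((y+7)+17) (not simplifiable)
  at L: (y+7) (not simplifiable)
Result: no simplifiable subexpression found -> normal form.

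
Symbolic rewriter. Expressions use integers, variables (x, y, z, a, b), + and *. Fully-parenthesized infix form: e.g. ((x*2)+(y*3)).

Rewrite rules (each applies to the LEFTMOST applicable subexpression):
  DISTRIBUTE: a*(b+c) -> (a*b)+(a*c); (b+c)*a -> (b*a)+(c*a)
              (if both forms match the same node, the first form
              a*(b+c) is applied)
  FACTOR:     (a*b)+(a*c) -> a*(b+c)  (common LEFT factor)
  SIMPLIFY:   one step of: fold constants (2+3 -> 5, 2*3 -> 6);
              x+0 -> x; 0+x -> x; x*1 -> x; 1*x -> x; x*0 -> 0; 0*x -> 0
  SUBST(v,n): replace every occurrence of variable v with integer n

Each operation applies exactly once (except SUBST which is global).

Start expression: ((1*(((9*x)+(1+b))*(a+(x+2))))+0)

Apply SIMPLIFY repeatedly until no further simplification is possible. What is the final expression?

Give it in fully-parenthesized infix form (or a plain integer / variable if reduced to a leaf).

Answer: (((9*x)+(1+b))*(a+(x+2)))

Derivation:
Start: ((1*(((9*x)+(1+b))*(a+(x+2))))+0)
Step 1: at root: ((1*(((9*x)+(1+b))*(a+(x+2))))+0) -> (1*(((9*x)+(1+b))*(a+(x+2)))); overall: ((1*(((9*x)+(1+b))*(a+(x+2))))+0) -> (1*(((9*x)+(1+b))*(a+(x+2))))
Step 2: at root: (1*(((9*x)+(1+b))*(a+(x+2)))) -> (((9*x)+(1+b))*(a+(x+2))); overall: (1*(((9*x)+(1+b))*(a+(x+2)))) -> (((9*x)+(1+b))*(a+(x+2)))
Fixed point: (((9*x)+(1+b))*(a+(x+2)))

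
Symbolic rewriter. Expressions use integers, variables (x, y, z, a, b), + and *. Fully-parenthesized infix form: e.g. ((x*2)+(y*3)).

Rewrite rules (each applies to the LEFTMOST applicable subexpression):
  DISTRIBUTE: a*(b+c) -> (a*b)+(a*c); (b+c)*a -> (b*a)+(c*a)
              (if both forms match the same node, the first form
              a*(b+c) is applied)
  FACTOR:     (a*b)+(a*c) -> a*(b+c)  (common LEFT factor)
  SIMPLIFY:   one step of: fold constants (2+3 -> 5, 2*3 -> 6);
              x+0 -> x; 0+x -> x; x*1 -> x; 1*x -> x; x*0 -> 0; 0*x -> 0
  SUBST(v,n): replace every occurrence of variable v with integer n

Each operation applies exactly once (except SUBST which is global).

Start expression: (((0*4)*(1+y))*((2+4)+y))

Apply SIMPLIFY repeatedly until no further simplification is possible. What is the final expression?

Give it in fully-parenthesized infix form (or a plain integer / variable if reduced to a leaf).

Start: (((0*4)*(1+y))*((2+4)+y))
Step 1: at LL: (0*4) -> 0; overall: (((0*4)*(1+y))*((2+4)+y)) -> ((0*(1+y))*((2+4)+y))
Step 2: at L: (0*(1+y)) -> 0; overall: ((0*(1+y))*((2+4)+y)) -> (0*((2+4)+y))
Step 3: at root: (0*((2+4)+y)) -> 0; overall: (0*((2+4)+y)) -> 0
Fixed point: 0

Answer: 0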